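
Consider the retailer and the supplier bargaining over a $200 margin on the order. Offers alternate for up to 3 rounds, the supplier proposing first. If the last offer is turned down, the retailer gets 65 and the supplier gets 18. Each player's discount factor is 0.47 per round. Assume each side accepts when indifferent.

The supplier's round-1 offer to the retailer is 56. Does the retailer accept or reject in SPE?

Round 3 (the supplier proposes): the retailer gets 65 if talks fail, so the supplier offers 65 and keeps 135.
Round 2 (the retailer proposes): the supplier can get 135 next round, worth 0.47 × 135 = 63.45 now, so the retailer offers 63.45, keeping 136.55.
So by rejecting in round 1, the retailer gets 136.55 next round, worth 0.47 × 136.55 = 64.1785 now.
Offer 56 < 64.1785, so the retailer rejects.

Reject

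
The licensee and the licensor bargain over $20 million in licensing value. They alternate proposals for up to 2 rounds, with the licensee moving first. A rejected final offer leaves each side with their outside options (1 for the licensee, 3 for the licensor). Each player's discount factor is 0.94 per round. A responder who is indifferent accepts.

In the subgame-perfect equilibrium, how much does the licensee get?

2.14

Round 2 (the licensor proposes): the licensee gets 1 if talks fail, so the licensor offers 1 and keeps 19.
Round 1 (the licensee proposes): the licensor can get 19 next round, worth 0.94 × 19 = 17.86 now. The licensee offers 17.86 and keeps 20 − 17.86 = 2.14.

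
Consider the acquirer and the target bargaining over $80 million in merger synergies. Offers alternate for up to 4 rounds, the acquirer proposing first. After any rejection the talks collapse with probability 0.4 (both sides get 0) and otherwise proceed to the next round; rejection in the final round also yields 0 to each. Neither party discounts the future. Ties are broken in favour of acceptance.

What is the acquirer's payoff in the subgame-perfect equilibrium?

Round 4 (the target proposes): the acquirer will accept anything ≥ 0, so the target offers 0 and keeps 80.
Round 3 (the acquirer proposes): rejecting gives the target an expected 0.6 × 80 = 48. The acquirer offers 48 and keeps 80 − 48 = 32.
Round 2 (the target proposes): rejecting gives the acquirer an expected 0.6 × 32 = 19.2, so the target offers 19.2, keeping 60.8.
Round 1 (the acquirer proposes): rejecting gives the target an expected 0.6 × 60.8 = 36.48. The acquirer offers 36.48 and keeps 80 − 36.48 = 43.52.

43.52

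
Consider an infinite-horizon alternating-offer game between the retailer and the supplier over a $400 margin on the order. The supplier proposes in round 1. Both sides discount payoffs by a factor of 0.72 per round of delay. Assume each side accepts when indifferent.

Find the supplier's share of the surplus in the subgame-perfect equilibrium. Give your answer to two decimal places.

Let x be the supplier's share when the supplier proposes and y be the retailer's share when the retailer proposes.
The retailer accepts iff offered ≥ 0.72·y, so x = 400 − 0.72y. Symmetrically y = 400 − 0.72x.
Substituting: x = 400 − 0.72(400 − 0.72x), giving x(1 − 0.72·0.72) = 400(1 − 0.72).
So x = 400 × 0.28 / 0.4816 ≈ 232.5581, and the retailer receives 400 − x ≈ 167.4419.

232.56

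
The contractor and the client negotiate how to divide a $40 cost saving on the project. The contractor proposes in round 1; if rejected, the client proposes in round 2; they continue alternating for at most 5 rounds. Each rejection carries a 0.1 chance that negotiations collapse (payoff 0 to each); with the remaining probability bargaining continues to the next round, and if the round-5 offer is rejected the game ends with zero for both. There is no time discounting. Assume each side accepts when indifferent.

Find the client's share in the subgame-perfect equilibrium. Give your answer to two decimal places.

6.52

By backward induction:
Round 5 (the contractor proposes): the client will accept anything ≥ 0, so the contractor offers 0 and keeps 40.
Round 4 (the client proposes): rejecting gives the contractor an expected 0.9 × 40 = 36, so the client offers 36, keeping 4.
Round 3 (the contractor proposes): rejecting gives the client an expected 0.9 × 4 = 3.6; the contractor offers that and keeps 36.4.
Round 2 (the client proposes): rejecting gives the contractor an expected 0.9 × 36.4 = 32.76, so the client offers 32.76, keeping 7.24.
Round 1 (the contractor proposes): rejecting gives the client an expected 0.9 × 7.24 = 6.516. The contractor offers 6.516 and keeps 40 − 6.516 = 33.484.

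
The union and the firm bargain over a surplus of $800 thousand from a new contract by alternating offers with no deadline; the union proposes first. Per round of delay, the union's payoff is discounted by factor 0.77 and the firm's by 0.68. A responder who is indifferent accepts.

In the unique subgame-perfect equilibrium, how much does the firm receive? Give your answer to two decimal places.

When the union proposes, the firm accepts any offer worth at least 0.68 times what the firm would get by proposing next round; and vice versa.
This gives x = 800 − 0.68y and y = 800 − 0.77x, where x and y are each side's share when it proposes.
Hence (1 − 0.68·0.77)x = 800(1 − 0.68), i.e. 0.4764·x = 256.
x ≈ 537.3636; the firm's share is 800 − x ≈ 262.6364.

262.64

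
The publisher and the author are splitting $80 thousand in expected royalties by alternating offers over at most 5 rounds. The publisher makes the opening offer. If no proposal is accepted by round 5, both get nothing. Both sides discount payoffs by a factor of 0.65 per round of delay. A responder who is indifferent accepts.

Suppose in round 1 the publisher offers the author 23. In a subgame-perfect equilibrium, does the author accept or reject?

Reject

Work out the author's continuation value if the offer is rejected.
Round 5 (the publisher proposes): the author will accept anything ≥ 0, so the publisher offers 0 and keeps 80.
Round 4 (the author proposes): the publisher can get 80 next round, worth 0.65 × 80 = 52 now. The author offers 52 and keeps 80 − 52 = 28.
Round 3 (the publisher proposes): the author can get 28 next round, worth 0.65 × 28 = 18.2 now; the publisher offers that and keeps 61.8.
Round 2 (the author proposes): the publisher can get 61.8 next round, worth 0.65 × 61.8 = 40.17 now; the author offers that and keeps 39.83.
So by rejecting in round 1, the author gets 39.83 next round, worth 0.65 × 39.83 = 25.8895 now.
Offer 23 < 25.8895, so the author rejects.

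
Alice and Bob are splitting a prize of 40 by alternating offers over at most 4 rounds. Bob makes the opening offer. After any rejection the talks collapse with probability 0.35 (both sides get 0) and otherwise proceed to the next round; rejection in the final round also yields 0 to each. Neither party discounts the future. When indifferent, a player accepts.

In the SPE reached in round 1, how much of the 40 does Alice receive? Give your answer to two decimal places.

Round 4 (Alice proposes): rejection yields 0 for Bob; Alice offers 0 and keeps 40.
Round 3 (Bob proposes): rejecting gives Alice an expected 0.65 × 40 = 26; Bob offers that and keeps 14.
Round 2 (Alice proposes): rejecting gives Bob an expected 0.65 × 14 = 9.1, so Alice offers 9.1, keeping 30.9.
Round 1 (Bob proposes): rejecting gives Alice an expected 0.65 × 30.9 = 20.085; Bob offers that and keeps 19.915.

20.09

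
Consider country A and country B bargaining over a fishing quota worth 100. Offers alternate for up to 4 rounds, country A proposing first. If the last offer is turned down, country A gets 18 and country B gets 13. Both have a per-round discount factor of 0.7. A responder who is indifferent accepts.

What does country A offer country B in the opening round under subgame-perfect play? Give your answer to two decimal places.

49.13

Work backward from the last round.
Round 4 (country B proposes): country A gets 18 if talks fail, so country B offers 18 and keeps 82.
Round 3 (country A proposes): country B can get 82 next round, worth 0.7 × 82 = 57.4 now; country A offers that and keeps 42.6.
Round 2 (country B proposes): country A can get 42.6 next round, worth 0.7 × 42.6 = 29.82 now, so country B offers 29.82, keeping 70.18.
Round 1 (country A proposes): country B can get 70.18 next round, worth 0.7 × 70.18 = 49.126 now, so country A offers 49.126, keeping 50.874.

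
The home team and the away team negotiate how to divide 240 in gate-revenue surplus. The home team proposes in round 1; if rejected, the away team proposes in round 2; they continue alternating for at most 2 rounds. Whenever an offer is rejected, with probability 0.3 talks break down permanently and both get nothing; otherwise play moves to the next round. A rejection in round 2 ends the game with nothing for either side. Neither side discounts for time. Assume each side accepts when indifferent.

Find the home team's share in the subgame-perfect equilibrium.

72

Round 2 (the away team proposes): the home team will accept anything ≥ 0, so the away team offers 0 and keeps 240.
Round 1 (the home team proposes): rejecting gives the away team an expected 0.7 × 240 = 168. The home team offers 168 and keeps 240 − 168 = 72.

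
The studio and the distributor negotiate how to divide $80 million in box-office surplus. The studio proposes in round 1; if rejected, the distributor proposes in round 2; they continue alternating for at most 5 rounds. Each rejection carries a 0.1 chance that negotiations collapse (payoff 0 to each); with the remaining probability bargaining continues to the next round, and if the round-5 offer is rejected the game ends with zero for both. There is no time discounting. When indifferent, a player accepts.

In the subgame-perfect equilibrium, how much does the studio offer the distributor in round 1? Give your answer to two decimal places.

Round 5 (the studio proposes): the distributor will accept anything ≥ 0, so the studio offers 0 and keeps 80.
Round 4 (the distributor proposes): rejecting gives the studio an expected 0.9 × 80 = 72. The distributor offers 72 and keeps 80 − 72 = 8.
Round 3 (the studio proposes): rejecting gives the distributor an expected 0.9 × 8 = 7.2; the studio offers that and keeps 72.8.
Round 2 (the distributor proposes): rejecting gives the studio an expected 0.9 × 72.8 = 65.52, so the distributor offers 65.52, keeping 14.48.
Round 1 (the studio proposes): rejecting gives the distributor an expected 0.9 × 14.48 = 13.032, so the studio offers 13.032, keeping 66.968.

13.03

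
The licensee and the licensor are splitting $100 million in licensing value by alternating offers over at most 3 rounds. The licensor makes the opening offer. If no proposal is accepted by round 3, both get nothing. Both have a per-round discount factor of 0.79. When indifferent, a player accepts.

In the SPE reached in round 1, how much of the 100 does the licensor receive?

Round 3 (the licensor proposes): rejection yields 0 for the licensee; the licensor offers 0 and keeps 100.
Round 2 (the licensee proposes): the licensor can get 100 next round, worth 0.79 × 100 = 79 now; the licensee offers that and keeps 21.
Round 1 (the licensor proposes): the licensee can get 21 next round, worth 0.79 × 21 = 16.59 now; the licensor offers that and keeps 83.41.

83.41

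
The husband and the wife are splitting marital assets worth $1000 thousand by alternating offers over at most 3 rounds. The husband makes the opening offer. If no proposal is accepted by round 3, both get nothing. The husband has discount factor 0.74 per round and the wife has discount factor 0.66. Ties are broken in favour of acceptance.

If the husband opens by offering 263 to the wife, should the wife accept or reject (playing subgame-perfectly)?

Work out the wife's continuation value if the offer is rejected.
Round 3 (the husband proposes): rejection yields 0 for the wife; the husband offers 0 and keeps 1000.
Round 2 (the wife proposes): the husband can get 1000 next round, worth 0.74 × 1000 = 740 now, so the wife offers 740, keeping 260.
So by rejecting in round 1, the wife gets 260 next round, worth 0.66 × 260 = 171.6 now.
Offer 263 ≥ 171.6, so the wife accepts.

Accept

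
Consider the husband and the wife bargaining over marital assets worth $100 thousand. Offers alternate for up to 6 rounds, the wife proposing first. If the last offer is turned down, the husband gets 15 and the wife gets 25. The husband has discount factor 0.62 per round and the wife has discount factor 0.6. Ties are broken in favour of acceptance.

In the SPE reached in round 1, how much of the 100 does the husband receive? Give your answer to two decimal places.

Round 6 (the husband proposes): the wife gets 25 if talks fail, so the husband offers 25 and keeps 75.
Round 5 (the wife proposes): the husband can get 75 next round, worth 0.62 × 75 = 46.5 now. The wife offers 46.5 and keeps 100 − 46.5 = 53.5.
Round 4 (the husband proposes): the wife can get 53.5 next round, worth 0.6 × 53.5 = 32.1 now. The husband offers 32.1 and keeps 100 − 32.1 = 67.9.
Round 3 (the wife proposes): the husband can get 67.9 next round, worth 0.62 × 67.9 = 42.098 now; the wife offers that and keeps 57.902.
Round 2 (the husband proposes): the wife can get 57.902 next round, worth 0.6 × 57.902 = 34.7412 now, so the husband offers 34.7412, keeping 65.2588.
Round 1 (the wife proposes): the husband can get 65.2588 next round, worth 0.62 × 65.2588 = 40.460456 now; the wife offers that and keeps 59.539544.

40.46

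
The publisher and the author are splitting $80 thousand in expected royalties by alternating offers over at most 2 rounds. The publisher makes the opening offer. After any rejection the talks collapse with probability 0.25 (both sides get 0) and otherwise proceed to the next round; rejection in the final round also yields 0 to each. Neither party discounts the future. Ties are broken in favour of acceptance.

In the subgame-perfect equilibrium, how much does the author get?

By backward induction:
Round 2 (the author proposes): rejection yields 0 for the publisher; the author offers 0 and keeps 80.
Round 1 (the publisher proposes): rejecting gives the author an expected 0.75 × 80 = 60; the publisher offers that and keeps 20.

60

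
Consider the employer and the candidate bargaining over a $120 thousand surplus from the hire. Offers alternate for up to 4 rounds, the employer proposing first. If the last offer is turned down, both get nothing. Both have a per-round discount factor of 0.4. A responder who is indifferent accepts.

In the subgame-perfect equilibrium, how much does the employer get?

By backward induction:
Round 4 (the candidate proposes): the employer will accept anything ≥ 0, so the candidate offers 0 and keeps 120.
Round 3 (the employer proposes): the candidate can get 120 next round, worth 0.4 × 120 = 48 now; the employer offers that and keeps 72.
Round 2 (the candidate proposes): the employer can get 72 next round, worth 0.4 × 72 = 28.8 now, so the candidate offers 28.8, keeping 91.2.
Round 1 (the employer proposes): the candidate can get 91.2 next round, worth 0.4 × 91.2 = 36.48 now. The employer offers 36.48 and keeps 120 − 36.48 = 83.52.

83.52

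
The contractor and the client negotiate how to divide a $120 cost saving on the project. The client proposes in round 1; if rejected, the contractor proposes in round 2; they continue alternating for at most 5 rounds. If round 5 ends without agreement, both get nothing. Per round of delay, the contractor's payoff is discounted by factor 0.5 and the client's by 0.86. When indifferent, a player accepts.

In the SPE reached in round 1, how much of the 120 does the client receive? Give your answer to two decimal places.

107.99

Round 5 (the client proposes): the contractor will accept anything ≥ 0, so the client offers 0 and keeps 120.
Round 4 (the contractor proposes): the client can get 120 next round, worth 0.86 × 120 = 103.2 now, so the contractor offers 103.2, keeping 16.8.
Round 3 (the client proposes): the contractor can get 16.8 next round, worth 0.5 × 16.8 = 8.4 now; the client offers that and keeps 111.6.
Round 2 (the contractor proposes): the client can get 111.6 next round, worth 0.86 × 111.6 = 95.976 now, so the contractor offers 95.976, keeping 24.024.
Round 1 (the client proposes): the contractor can get 24.024 next round, worth 0.5 × 24.024 = 12.012 now. The client offers 12.012 and keeps 120 − 12.012 = 107.988.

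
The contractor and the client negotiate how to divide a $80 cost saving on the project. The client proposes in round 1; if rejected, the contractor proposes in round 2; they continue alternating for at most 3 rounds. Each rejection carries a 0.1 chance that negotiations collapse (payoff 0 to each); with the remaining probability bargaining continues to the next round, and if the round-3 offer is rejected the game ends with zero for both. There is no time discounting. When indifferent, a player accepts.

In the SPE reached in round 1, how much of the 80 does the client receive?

72.8

Round 3 (the client proposes): rejection yields 0 for the contractor; the client offers 0 and keeps 80.
Round 2 (the contractor proposes): rejecting gives the client an expected 0.9 × 80 = 72, so the contractor offers 72, keeping 8.
Round 1 (the client proposes): rejecting gives the contractor an expected 0.9 × 8 = 7.2; the client offers that and keeps 72.8.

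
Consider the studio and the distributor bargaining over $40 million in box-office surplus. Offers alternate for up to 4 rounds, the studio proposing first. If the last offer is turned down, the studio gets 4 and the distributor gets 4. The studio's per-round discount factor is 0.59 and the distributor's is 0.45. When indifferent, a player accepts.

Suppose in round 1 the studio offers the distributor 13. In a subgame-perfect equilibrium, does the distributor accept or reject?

Round 4 (the distributor proposes): the studio gets 4 if talks fail, so the distributor offers 4 and keeps 36.
Round 3 (the studio proposes): the distributor can get 36 next round, worth 0.45 × 36 = 16.2 now; the studio offers that and keeps 23.8.
Round 2 (the distributor proposes): the studio can get 23.8 next round, worth 0.59 × 23.8 = 14.042 now; the distributor offers that and keeps 25.958.
So by rejecting in round 1, the distributor gets 25.958 next round, worth 0.45 × 25.958 = 11.6811 now.
Offer 13 ≥ 11.6811, so the distributor accepts.

Accept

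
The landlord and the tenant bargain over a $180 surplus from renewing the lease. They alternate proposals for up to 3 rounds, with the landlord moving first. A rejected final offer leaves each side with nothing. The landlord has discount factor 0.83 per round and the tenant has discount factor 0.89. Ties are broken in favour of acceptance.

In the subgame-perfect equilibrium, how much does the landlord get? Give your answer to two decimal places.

Round 3 (the landlord proposes): the tenant will accept anything ≥ 0, so the landlord offers 0 and keeps 180.
Round 2 (the tenant proposes): the landlord can get 180 next round, worth 0.83 × 180 = 149.4 now; the tenant offers that and keeps 30.6.
Round 1 (the landlord proposes): the tenant can get 30.6 next round, worth 0.89 × 30.6 = 27.234 now. The landlord offers 27.234 and keeps 180 − 27.234 = 152.766.

152.77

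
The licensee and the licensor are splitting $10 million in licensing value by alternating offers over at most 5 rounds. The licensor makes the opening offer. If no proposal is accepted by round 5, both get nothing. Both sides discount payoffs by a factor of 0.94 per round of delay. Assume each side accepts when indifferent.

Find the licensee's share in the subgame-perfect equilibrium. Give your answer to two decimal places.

Round 5 (the licensor proposes): rejection yields 0 for the licensee; the licensor offers 0 and keeps 10.
Round 4 (the licensee proposes): the licensor can get 10 next round, worth 0.94 × 10 = 9.4 now, so the licensee offers 9.4, keeping 0.6.
Round 3 (the licensor proposes): the licensee can get 0.6 next round, worth 0.94 × 0.6 = 0.564 now, so the licensor offers 0.564, keeping 9.436.
Round 2 (the licensee proposes): the licensor can get 9.436 next round, worth 0.94 × 9.436 = 8.86984 now. The licensee offers 8.86984 and keeps 10 − 8.86984 = 1.13016.
Round 1 (the licensor proposes): the licensee can get 1.13016 next round, worth 0.94 × 1.13016 = 1.0623504 now; the licensor offers that and keeps 8.9376496.

1.06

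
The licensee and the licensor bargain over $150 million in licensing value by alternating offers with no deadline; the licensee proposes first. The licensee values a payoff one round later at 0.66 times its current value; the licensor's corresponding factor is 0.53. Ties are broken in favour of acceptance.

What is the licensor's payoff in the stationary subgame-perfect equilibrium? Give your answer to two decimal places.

Let x be the licensee's share when the licensee proposes and y be the licensor's share when the licensor proposes.
The licensor accepts iff offered ≥ 0.53·y, so x = 150 − 0.53y. Symmetrically y = 150 − 0.66x.
Substituting: x = 150 − 0.53(150 − 0.66x), giving x(1 − 0.66·0.53) = 150(1 − 0.53).
So x = 150 × 0.47 / 0.6502 ≈ 108.4282, and the licensor receives 150 − x ≈ 41.5718.

41.57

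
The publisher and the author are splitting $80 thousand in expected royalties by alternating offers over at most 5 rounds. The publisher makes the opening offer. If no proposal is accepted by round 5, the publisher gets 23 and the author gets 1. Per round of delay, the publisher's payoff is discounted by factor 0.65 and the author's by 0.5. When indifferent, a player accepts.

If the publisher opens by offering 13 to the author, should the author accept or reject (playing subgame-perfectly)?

Reject

Work out the author's continuation value if the offer is rejected.
Round 5 (the publisher proposes): the author gets 1 if talks fail, so the publisher offers 1 and keeps 79.
Round 4 (the author proposes): the publisher can get 79 next round, worth 0.65 × 79 = 51.35 now. The author offers 51.35 and keeps 80 − 51.35 = 28.65.
Round 3 (the publisher proposes): the author can get 28.65 next round, worth 0.5 × 28.65 = 14.325 now. The publisher offers 14.325 and keeps 80 − 14.325 = 65.675.
Round 2 (the author proposes): the publisher can get 65.675 next round, worth 0.65 × 65.675 = 42.68875 now, so the author offers 42.68875, keeping 37.31125.
So by rejecting in round 1, the author gets 37.31125 next round, worth 0.5 × 37.31125 = 18.655625 now.
Offer 13 < 18.655625, so the author rejects.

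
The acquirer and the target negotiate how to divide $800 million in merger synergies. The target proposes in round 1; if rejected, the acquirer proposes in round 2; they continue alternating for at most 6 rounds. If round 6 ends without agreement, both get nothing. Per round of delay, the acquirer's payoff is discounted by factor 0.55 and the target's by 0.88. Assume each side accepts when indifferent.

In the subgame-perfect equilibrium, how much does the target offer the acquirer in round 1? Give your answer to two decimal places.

Solve by backward induction from round 6.
Round 6 (the acquirer proposes): the target will accept anything ≥ 0, so the acquirer offers 0 and keeps 800.
Round 5 (the target proposes): the acquirer can get 800 next round, worth 0.55 × 800 = 440 now, so the target offers 440, keeping 360.
Round 4 (the acquirer proposes): the target can get 360 next round, worth 0.88 × 360 = 316.8 now; the acquirer offers that and keeps 483.2.
Round 3 (the target proposes): the acquirer can get 483.2 next round, worth 0.55 × 483.2 = 265.76 now, so the target offers 265.76, keeping 534.24.
Round 2 (the acquirer proposes): the target can get 534.24 next round, worth 0.88 × 534.24 = 470.1312 now. The acquirer offers 470.1312 and keeps 800 − 470.1312 = 329.8688.
Round 1 (the target proposes): the acquirer can get 329.8688 next round, worth 0.55 × 329.8688 = 181.42784 now; the target offers that and keeps 618.57216.

181.43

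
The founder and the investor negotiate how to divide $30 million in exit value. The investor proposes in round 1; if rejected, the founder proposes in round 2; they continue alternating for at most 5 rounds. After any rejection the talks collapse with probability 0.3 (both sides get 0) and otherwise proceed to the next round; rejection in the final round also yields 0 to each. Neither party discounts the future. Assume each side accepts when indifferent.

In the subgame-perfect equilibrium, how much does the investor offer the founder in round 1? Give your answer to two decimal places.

9.39

By backward induction:
Round 5 (the investor proposes): rejection yields 0 for the founder; the investor offers 0 and keeps 30.
Round 4 (the founder proposes): rejecting gives the investor an expected 0.7 × 30 = 21; the founder offers that and keeps 9.
Round 3 (the investor proposes): rejecting gives the founder an expected 0.7 × 9 = 6.3, so the investor offers 6.3, keeping 23.7.
Round 2 (the founder proposes): rejecting gives the investor an expected 0.7 × 23.7 = 16.59; the founder offers that and keeps 13.41.
Round 1 (the investor proposes): rejecting gives the founder an expected 0.7 × 13.41 = 9.387. The investor offers 9.387 and keeps 30 − 9.387 = 20.613.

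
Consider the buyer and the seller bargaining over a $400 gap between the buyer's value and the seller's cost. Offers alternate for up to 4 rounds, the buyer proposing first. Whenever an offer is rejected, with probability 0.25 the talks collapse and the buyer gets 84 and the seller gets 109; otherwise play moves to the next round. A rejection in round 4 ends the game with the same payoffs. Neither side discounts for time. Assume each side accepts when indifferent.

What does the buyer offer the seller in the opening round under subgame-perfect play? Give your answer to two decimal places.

By backward induction:
Round 4 (the seller proposes): the buyer gets 84 if talks fail, so the seller offers 84 and keeps 316.
Round 3 (the buyer proposes): rejecting gives the seller an expected 0.75 × 316 + 0.25 × 109 = 264.25; the buyer offers that and keeps 135.75.
Round 2 (the seller proposes): rejecting gives the buyer an expected 0.75 × 135.75 + 0.25 × 84 = 122.8125. The seller offers 122.8125 and keeps 400 − 122.8125 = 277.1875.
Round 1 (the buyer proposes): rejecting gives the seller an expected 0.75 × 277.1875 + 0.25 × 109 = 235.140625. The buyer offers 235.140625 and keeps 400 − 235.140625 = 164.859375.

235.14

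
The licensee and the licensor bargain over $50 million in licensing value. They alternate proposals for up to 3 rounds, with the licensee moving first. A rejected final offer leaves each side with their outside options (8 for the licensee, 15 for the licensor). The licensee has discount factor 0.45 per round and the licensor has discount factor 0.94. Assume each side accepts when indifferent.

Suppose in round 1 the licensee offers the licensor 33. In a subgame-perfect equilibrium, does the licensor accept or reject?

Work out the licensor's continuation value if the offer is rejected.
Round 3 (the licensee proposes): the licensor gets 15 if talks fail, so the licensee offers 15 and keeps 35.
Round 2 (the licensor proposes): the licensee can get 35 next round, worth 0.45 × 35 = 15.75 now. The licensor offers 15.75 and keeps 50 − 15.75 = 34.25.
So by rejecting in round 1, the licensor gets 34.25 next round, worth 0.94 × 34.25 = 32.195 now.
Offer 33 ≥ 32.195, so the licensor accepts.

Accept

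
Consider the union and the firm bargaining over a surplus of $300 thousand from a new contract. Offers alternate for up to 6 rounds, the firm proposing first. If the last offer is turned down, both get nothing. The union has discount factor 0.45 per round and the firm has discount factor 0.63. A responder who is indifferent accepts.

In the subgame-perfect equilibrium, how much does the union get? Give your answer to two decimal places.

Round 6 (the union proposes): rejection yields 0 for the firm; the union offers 0 and keeps 300.
Round 5 (the firm proposes): the union can get 300 next round, worth 0.45 × 300 = 135 now, so the firm offers 135, keeping 165.
Round 4 (the union proposes): the firm can get 165 next round, worth 0.63 × 165 = 103.95 now; the union offers that and keeps 196.05.
Round 3 (the firm proposes): the union can get 196.05 next round, worth 0.45 × 196.05 = 88.2225 now. The firm offers 88.2225 and keeps 300 − 88.2225 = 211.7775.
Round 2 (the union proposes): the firm can get 211.7775 next round, worth 0.63 × 211.7775 = 133.419825 now; the union offers that and keeps 166.580175.
Round 1 (the firm proposes): the union can get 166.580175 next round, worth 0.45 × 166.580175 = 74.96107875 now. The firm offers 74.96107875 and keeps 300 − 74.96107875 = 225.03892125.

74.96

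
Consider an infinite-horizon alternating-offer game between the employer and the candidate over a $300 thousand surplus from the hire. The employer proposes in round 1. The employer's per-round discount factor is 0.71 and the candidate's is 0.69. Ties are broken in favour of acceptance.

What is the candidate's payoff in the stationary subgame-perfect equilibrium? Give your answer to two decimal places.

Let x be the employer's share when the employer proposes and y be the candidate's share when the candidate proposes.
The candidate accepts iff offered ≥ 0.69·y, so x = 300 − 0.69y. Symmetrically y = 300 − 0.71x.
Substituting: x = 300 − 0.69(300 − 0.71x), giving x(1 − 0.71·0.69) = 300(1 − 0.69).
So x = 300 × 0.31 / 0.5101 ≈ 182.3172, and the candidate receives 300 − x ≈ 117.6828.

117.68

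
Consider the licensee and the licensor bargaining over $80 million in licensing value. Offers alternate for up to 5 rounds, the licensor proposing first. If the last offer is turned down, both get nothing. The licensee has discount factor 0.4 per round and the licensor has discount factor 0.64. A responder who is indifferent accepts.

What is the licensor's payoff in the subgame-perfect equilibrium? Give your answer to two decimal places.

65.53

Round 5 (the licensor proposes): the licensee will accept anything ≥ 0, so the licensor offers 0 and keeps 80.
Round 4 (the licensee proposes): the licensor can get 80 next round, worth 0.64 × 80 = 51.2 now; the licensee offers that and keeps 28.8.
Round 3 (the licensor proposes): the licensee can get 28.8 next round, worth 0.4 × 28.8 = 11.52 now, so the licensor offers 11.52, keeping 68.48.
Round 2 (the licensee proposes): the licensor can get 68.48 next round, worth 0.64 × 68.48 = 43.8272 now, so the licensee offers 43.8272, keeping 36.1728.
Round 1 (the licensor proposes): the licensee can get 36.1728 next round, worth 0.4 × 36.1728 = 14.46912 now. The licensor offers 14.46912 and keeps 80 − 14.46912 = 65.53088.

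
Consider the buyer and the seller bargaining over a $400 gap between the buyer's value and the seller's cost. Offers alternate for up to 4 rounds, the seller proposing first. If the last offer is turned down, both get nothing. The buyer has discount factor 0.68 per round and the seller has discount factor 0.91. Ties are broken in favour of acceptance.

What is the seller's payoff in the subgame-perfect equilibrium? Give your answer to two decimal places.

207.21

Work backward from the last round.
Round 4 (the buyer proposes): rejection yields 0 for the seller; the buyer offers 0 and keeps 400.
Round 3 (the seller proposes): the buyer can get 400 next round, worth 0.68 × 400 = 272 now. The seller offers 272 and keeps 400 − 272 = 128.
Round 2 (the buyer proposes): the seller can get 128 next round, worth 0.91 × 128 = 116.48 now, so the buyer offers 116.48, keeping 283.52.
Round 1 (the seller proposes): the buyer can get 283.52 next round, worth 0.68 × 283.52 = 192.7936 now. The seller offers 192.7936 and keeps 400 − 192.7936 = 207.2064.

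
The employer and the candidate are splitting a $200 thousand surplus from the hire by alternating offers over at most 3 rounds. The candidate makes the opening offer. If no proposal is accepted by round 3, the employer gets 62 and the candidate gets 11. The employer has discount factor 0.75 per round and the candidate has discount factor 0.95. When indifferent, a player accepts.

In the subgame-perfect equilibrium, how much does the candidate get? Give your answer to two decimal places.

148.33

Round 3 (the candidate proposes): the employer gets 62 if talks fail, so the candidate offers 62 and keeps 138.
Round 2 (the employer proposes): the candidate can get 138 next round, worth 0.95 × 138 = 131.1 now, so the employer offers 131.1, keeping 68.9.
Round 1 (the candidate proposes): the employer can get 68.9 next round, worth 0.75 × 68.9 = 51.675 now. The candidate offers 51.675 and keeps 200 − 51.675 = 148.325.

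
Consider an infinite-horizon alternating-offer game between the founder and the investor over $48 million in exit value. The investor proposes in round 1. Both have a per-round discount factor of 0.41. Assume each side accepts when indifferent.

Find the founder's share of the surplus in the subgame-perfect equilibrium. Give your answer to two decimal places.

13.96

When the investor proposes, the founder accepts any offer worth at least 0.41 times what the founder would get by proposing next round; and vice versa.
This gives x = 48 − 0.41y and y = 48 − 0.41x, where x and y are each side's share when it proposes.
Hence (1 − 0.41·0.41)x = 48(1 − 0.41), i.e. 0.8319·x = 28.32.
x ≈ 34.0426; the founder's share is 48 − x ≈ 13.9574.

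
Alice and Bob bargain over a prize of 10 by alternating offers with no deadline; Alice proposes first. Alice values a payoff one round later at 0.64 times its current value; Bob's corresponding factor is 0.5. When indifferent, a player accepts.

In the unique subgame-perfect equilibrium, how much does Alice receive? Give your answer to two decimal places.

In a stationary SPE each proposer offers the other exactly their discounted continuation value.
If Alice keeps x when proposing and Bob keeps y when proposing, then x = 10 − 0.5y and y = 10 − 0.64x.
Solving: x = 10(1 − 0.5) / (1 − 0.64·0.5) = 5 / 0.68 ≈ 7.3529.
Bob gets 10 − 7.3529 ≈ 2.6471.

7.35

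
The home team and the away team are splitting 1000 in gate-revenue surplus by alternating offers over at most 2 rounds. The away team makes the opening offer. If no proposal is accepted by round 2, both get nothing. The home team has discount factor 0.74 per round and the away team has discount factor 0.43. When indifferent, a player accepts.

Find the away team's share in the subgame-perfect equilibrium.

260

Work backward from the last round.
Round 2 (the home team proposes): the away team will accept anything ≥ 0, so the home team offers 0 and keeps 1000.
Round 1 (the away team proposes): the home team can get 1000 next round, worth 0.74 × 1000 = 740 now, so the away team offers 740, keeping 260.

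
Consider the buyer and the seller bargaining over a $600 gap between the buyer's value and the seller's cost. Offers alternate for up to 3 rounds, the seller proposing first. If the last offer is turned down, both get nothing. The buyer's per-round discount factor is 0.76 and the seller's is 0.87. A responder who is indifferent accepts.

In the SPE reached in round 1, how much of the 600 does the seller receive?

Round 3 (the seller proposes): the buyer will accept anything ≥ 0, so the seller offers 0 and keeps 600.
Round 2 (the buyer proposes): the seller can get 600 next round, worth 0.87 × 600 = 522 now; the buyer offers that and keeps 78.
Round 1 (the seller proposes): the buyer can get 78 next round, worth 0.76 × 78 = 59.28 now, so the seller offers 59.28, keeping 540.72.

540.72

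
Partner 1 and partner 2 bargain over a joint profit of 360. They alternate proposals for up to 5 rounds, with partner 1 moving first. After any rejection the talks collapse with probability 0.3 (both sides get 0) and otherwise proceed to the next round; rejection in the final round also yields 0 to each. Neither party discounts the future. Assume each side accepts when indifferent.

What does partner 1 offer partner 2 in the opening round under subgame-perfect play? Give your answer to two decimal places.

Round 5 (partner 1 proposes): partner 2 will accept anything ≥ 0, so partner 1 offers 0 and keeps 360.
Round 4 (partner 2 proposes): rejecting gives partner 1 an expected 0.7 × 360 = 252; partner 2 offers that and keeps 108.
Round 3 (partner 1 proposes): rejecting gives partner 2 an expected 0.7 × 108 = 75.6; partner 1 offers that and keeps 284.4.
Round 2 (partner 2 proposes): rejecting gives partner 1 an expected 0.7 × 284.4 = 199.08, so partner 2 offers 199.08, keeping 160.92.
Round 1 (partner 1 proposes): rejecting gives partner 2 an expected 0.7 × 160.92 = 112.644, so partner 1 offers 112.644, keeping 247.356.

112.64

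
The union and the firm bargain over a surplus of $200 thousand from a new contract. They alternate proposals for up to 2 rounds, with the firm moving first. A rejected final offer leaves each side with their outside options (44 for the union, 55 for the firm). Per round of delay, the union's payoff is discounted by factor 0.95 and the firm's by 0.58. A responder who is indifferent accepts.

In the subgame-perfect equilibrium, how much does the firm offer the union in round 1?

137.75

Round 2 (the union proposes): the firm gets 55 if talks fail, so the union offers 55 and keeps 145.
Round 1 (the firm proposes): the union can get 145 next round, worth 0.95 × 145 = 137.75 now, so the firm offers 137.75, keeping 62.25.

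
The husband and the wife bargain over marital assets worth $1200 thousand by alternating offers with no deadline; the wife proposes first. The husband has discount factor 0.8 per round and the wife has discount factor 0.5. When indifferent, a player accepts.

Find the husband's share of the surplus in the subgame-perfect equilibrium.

Let x be the wife's share when the wife proposes and y be the husband's share when the husband proposes.
The husband accepts iff offered ≥ 0.8·y, so x = 1200 − 0.8y. Symmetrically y = 1200 − 0.5x.
Substituting: x = 1200 − 0.8(1200 − 0.5x), giving x(1 − 0.5·0.8) = 1200(1 − 0.8).
So x = 1200 × 0.2 / 0.6 = 400, and the husband receives 1200 − x = 800.

800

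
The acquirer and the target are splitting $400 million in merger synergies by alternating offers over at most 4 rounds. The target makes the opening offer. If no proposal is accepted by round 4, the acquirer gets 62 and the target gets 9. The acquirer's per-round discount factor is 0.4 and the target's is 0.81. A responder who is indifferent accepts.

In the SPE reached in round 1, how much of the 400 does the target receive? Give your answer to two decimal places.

Solve by backward induction from round 4.
Round 4 (the acquirer proposes): the target gets 9 if talks fail, so the acquirer offers 9 and keeps 391.
Round 3 (the target proposes): the acquirer can get 391 next round, worth 0.4 × 391 = 156.4 now. The target offers 156.4 and keeps 400 − 156.4 = 243.6.
Round 2 (the acquirer proposes): the target can get 243.6 next round, worth 0.81 × 243.6 = 197.316 now, so the acquirer offers 197.316, keeping 202.684.
Round 1 (the target proposes): the acquirer can get 202.684 next round, worth 0.4 × 202.684 = 81.0736 now; the target offers that and keeps 318.9264.

318.93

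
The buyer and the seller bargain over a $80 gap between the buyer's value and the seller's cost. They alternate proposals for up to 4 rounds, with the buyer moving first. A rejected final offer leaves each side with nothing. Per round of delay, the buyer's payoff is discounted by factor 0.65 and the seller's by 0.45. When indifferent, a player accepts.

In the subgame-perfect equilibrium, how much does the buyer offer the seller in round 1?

23.13

Round 4 (the seller proposes): the buyer will accept anything ≥ 0, so the seller offers 0 and keeps 80.
Round 3 (the buyer proposes): the seller can get 80 next round, worth 0.45 × 80 = 36 now; the buyer offers that and keeps 44.
Round 2 (the seller proposes): the buyer can get 44 next round, worth 0.65 × 44 = 28.6 now, so the seller offers 28.6, keeping 51.4.
Round 1 (the buyer proposes): the seller can get 51.4 next round, worth 0.45 × 51.4 = 23.13 now, so the buyer offers 23.13, keeping 56.87.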